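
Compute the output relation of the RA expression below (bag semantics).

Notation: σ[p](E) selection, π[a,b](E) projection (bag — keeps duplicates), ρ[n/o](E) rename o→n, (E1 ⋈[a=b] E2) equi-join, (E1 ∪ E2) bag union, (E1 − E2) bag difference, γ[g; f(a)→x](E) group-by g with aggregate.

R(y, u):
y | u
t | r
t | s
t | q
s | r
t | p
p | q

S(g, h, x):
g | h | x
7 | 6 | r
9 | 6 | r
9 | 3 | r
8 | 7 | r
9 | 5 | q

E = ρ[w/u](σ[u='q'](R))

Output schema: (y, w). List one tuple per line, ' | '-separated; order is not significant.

Per-node cardinality:
  R → 6
  σ[u='q'](R) → 2
  ρ[w/u](σ[u='q'](R)) → 2

== RESULT ==
y | w
p | q
t | q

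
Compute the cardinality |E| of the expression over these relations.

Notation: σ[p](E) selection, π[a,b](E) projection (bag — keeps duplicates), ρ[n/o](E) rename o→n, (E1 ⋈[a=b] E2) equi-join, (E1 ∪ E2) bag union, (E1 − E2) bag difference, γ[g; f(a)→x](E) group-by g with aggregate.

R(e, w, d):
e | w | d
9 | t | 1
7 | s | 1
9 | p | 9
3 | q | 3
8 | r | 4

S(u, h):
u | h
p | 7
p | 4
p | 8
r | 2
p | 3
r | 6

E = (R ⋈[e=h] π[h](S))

Subexpression sizes:
  R → 5
  S → 6
  π[h](S) → 6
  (R ⋈[e=h] π[h](S)) → 3

|E| = 3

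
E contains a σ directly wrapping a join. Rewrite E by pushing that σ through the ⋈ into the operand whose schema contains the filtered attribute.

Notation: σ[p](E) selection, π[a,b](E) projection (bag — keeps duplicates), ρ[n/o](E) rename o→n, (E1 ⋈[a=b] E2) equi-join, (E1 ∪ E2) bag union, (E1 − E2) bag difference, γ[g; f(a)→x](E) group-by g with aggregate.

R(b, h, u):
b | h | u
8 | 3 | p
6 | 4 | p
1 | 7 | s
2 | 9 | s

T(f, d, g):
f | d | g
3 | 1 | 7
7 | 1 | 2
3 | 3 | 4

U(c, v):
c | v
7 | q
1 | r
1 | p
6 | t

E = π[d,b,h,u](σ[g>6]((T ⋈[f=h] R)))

σ filters on g, owned by the left side.
E' = π[d,b,h,u]((σ[g>6](T) ⋈[f=h] R))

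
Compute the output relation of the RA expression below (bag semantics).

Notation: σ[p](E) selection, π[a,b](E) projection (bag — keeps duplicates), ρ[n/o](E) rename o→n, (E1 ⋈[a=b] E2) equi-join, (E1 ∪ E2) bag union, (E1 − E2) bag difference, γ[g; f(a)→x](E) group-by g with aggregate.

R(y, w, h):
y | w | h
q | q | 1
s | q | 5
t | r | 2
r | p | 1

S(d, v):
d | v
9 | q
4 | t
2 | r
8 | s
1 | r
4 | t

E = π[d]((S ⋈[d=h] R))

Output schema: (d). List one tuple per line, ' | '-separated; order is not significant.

Row counts bottom-up:
  S → 6
  R → 4
  (S ⋈[d=h] R) → 3
  π[d]((S ⋈[d=h] R)) → 3

== RESULT ==
d
1
1
2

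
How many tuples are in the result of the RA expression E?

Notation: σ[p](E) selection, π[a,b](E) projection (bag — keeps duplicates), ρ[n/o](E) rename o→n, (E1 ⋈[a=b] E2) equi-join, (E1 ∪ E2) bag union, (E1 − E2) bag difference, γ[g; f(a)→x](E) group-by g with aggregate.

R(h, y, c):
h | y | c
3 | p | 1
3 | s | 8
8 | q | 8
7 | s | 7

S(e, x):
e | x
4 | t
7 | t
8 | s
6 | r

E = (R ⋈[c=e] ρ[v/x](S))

Row counts bottom-up:
  R → 4
  S → 4
  ρ[v/x](S) → 4
  (R ⋈[c=e] ρ[v/x](S)) → 3

|E| = 3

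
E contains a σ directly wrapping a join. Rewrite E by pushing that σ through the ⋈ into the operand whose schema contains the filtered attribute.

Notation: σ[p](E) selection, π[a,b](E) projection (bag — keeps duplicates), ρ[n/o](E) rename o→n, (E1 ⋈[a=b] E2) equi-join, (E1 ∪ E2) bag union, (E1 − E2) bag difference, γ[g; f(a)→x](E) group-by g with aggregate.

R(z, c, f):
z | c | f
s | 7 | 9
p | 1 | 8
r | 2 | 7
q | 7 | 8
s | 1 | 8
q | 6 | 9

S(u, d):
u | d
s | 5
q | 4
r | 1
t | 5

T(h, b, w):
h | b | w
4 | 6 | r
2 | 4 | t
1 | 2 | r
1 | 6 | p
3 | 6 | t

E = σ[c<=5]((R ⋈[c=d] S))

σ filters on c, owned by the left side.
E' = (σ[c<=5](R) ⋈[c=d] S)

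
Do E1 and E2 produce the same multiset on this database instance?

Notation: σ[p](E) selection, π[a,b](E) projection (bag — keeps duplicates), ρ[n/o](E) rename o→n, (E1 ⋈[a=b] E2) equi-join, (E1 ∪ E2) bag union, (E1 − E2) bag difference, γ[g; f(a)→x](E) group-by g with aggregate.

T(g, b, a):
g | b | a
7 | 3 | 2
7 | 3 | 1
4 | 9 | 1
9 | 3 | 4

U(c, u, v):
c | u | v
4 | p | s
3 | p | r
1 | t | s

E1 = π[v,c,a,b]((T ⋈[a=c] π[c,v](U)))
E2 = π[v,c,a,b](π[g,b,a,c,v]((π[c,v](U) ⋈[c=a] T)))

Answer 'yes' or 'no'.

E1 per-node cardinality:
  T → 4
  U → 3
  π[c,v](U) → 3
  (T ⋈[a=c] π[c,v](U)) → 3
  π[v,c,a,b]((T ⋈[a=c] π[c,v](U))) → 3
E2 per-node cardinality:
  U → 3
  π[c,v](U) → 3
  T → 4
  (π[c,v](U) ⋈[c=a] T) → 3
  π[g,b,a,c,v]((π[c,v](U) ⋈[c=a] T)) → 3
  π[v,c,a,b](π[g,b,a,c,v]((π[c,v](U) ⋈[c=a] T))) → 3

E1 and E2 produce the same multiset:
v | c | a | b
s | 1 | 1 | 3
s | 1 | 1 | 9
s | 4 | 4 | 3

yes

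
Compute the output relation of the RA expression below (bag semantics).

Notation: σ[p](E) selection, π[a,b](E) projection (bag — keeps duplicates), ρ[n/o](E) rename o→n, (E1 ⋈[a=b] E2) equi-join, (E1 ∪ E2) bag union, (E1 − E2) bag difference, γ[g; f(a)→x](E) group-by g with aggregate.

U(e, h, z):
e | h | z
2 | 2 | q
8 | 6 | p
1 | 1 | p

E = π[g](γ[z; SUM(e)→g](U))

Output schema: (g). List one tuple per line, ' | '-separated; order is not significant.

Row counts bottom-up:
  U → 3
  γ[z; SUM(e)→g](U) → 2
  π[g](γ[z; SUM(e)→g](U)) → 2

== RESULT ==
g
2
9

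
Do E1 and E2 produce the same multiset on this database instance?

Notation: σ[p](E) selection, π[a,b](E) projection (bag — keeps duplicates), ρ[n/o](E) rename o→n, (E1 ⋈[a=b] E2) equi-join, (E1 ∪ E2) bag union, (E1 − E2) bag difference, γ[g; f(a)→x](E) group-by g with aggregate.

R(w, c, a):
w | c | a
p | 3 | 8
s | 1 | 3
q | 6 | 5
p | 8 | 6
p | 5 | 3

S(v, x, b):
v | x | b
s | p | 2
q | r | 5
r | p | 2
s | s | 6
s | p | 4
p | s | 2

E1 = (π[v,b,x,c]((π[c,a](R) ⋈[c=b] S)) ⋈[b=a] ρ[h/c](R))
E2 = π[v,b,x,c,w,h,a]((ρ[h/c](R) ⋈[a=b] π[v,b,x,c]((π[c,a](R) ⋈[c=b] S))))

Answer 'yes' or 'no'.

E1 subexpression sizes:
  R → 5
  π[c,a](R) → 5
  S → 6
  (π[c,a](R) ⋈[c=b] S) → 2
  π[v,b,x,c]((π[c,a](R) ⋈[c=b] S)) → 2
  R → 5
  ρ[h/c](R) → 5
  (π[v,b,x,c]((π[c,a](R) ⋈[c=b] S)) ⋈[b=a] ρ[h/c](R)) → 2
E2 subexpression sizes:
  R → 5
  ρ[h/c](R) → 5
  R → 5
  π[c,a](R) → 5
  S → 6
  (π[c,a](R) ⋈[c=b] S) → 2
  π[v,b,x,c]((π[c,a](R) ⋈[c=b] S)) → 2
  (ρ[h/c](R) ⋈[a=b] π[v,b,x,c]((π[c,a](R) ⋈[c=b] S))) → 2
  π[v,b,x,c,w,h,a]((ρ[h/c](R) ⋈[a=b] π[v,b,x,c]((π[c,a](R) ⋈[c=b] S)))) → 2

E1 and E2 produce the same multiset:
v | b | x | c | w | h | a
q | 5 | r | 5 | q | 6 | 5
s | 6 | s | 6 | p | 8 | 6

yes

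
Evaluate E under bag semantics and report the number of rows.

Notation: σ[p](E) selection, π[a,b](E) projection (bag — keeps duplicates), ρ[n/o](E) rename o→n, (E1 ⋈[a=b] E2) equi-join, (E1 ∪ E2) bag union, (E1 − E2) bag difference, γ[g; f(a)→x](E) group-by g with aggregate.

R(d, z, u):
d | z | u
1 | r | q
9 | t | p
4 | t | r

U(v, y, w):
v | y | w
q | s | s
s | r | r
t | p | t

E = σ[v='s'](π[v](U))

Subexpression sizes:
  U → 3
  π[v](U) → 3
  σ[v='s'](π[v](U)) → 1

|E| = 1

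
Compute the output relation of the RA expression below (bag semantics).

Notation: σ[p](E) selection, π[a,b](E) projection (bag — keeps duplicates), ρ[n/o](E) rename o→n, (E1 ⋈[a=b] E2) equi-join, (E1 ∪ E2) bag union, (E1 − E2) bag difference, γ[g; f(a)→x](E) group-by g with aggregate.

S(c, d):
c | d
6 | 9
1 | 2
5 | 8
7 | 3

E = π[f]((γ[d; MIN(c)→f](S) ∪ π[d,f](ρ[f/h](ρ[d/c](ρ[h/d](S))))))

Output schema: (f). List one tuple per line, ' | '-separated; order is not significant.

Per-node cardinality:
  S → 4
  γ[d; MIN(c)→f](S) → 4
  S → 4
  ρ[h/d](S) → 4
  ρ[d/c](ρ[h/d](S)) → 4
  ρ[f/h](ρ[d/c](ρ[h/d](S))) → 4
  π[d,f](ρ[f/h](ρ[d/c](ρ[h/d](S)))) → 4
  (γ[d; MIN(c)→f](S) ∪ π[d,f](ρ[f/h](ρ[d/c](ρ[h/d](S))))) → 8
  π[f]((γ[d; MIN(c)→f](S) ∪ π[d,f](ρ[f/h](ρ[d/c](ρ[h/d](S)))))) → 8

== RESULT ==
f
1
2
3
5
6
7
8
9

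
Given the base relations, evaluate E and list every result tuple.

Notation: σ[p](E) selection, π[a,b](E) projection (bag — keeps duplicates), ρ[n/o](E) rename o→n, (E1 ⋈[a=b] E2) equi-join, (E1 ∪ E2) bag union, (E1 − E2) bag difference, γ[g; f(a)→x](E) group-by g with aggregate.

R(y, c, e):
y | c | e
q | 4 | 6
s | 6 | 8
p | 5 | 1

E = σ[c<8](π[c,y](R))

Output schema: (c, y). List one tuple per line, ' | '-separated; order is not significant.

Row counts bottom-up:
  R → 3
  π[c,y](R) → 3
  σ[c<8](π[c,y](R)) → 3

== RESULT ==
c | y
4 | q
5 | p
6 | s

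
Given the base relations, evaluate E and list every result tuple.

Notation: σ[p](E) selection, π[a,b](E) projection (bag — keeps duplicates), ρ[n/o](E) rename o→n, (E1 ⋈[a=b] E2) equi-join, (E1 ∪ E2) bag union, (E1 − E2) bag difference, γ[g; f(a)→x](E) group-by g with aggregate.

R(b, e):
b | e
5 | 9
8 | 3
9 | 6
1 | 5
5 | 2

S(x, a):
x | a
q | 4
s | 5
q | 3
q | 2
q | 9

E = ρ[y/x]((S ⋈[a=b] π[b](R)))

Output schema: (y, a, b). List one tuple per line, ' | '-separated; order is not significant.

Row counts bottom-up:
  S → 5
  R → 5
  π[b](R) → 5
  (S ⋈[a=b] π[b](R)) → 3
  ρ[y/x]((S ⋈[a=b] π[b](R))) → 3

== RESULT ==
y | a | b
q | 9 | 9
s | 5 | 5
s | 5 | 5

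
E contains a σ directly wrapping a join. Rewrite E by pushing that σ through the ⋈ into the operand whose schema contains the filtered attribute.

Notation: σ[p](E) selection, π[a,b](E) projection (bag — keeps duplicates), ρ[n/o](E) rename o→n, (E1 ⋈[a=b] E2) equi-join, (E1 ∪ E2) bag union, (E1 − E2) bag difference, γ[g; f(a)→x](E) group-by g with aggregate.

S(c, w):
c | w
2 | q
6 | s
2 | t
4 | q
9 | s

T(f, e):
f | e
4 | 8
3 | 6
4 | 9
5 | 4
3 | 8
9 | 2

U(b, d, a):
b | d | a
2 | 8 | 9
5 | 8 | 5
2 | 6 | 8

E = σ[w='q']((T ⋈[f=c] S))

σ filters on w, owned by the right side.
E' = (T ⋈[f=c] σ[w='q'](S))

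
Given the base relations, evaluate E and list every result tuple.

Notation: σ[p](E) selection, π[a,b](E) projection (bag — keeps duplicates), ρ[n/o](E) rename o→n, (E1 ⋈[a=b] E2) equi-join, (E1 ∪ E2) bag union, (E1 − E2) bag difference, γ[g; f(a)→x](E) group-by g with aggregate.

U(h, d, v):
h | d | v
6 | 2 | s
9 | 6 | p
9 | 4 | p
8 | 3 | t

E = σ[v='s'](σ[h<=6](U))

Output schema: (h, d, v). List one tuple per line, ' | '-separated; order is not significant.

Stepwise |·|:
  U → 4
  σ[h<=6](U) → 1
  σ[v='s'](σ[h<=6](U)) → 1

== RESULT ==
h | d | v
6 | 2 | s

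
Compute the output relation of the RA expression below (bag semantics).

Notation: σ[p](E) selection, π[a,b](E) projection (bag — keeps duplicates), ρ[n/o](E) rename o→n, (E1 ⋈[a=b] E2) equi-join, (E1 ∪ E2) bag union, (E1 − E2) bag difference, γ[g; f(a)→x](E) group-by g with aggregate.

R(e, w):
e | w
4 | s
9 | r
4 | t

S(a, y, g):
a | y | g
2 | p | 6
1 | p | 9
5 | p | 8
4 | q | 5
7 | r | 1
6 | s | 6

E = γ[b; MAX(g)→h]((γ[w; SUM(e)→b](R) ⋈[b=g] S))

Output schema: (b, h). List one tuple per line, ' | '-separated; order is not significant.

Subexpression sizes:
  R → 3
  γ[w; SUM(e)→b](R) → 3
  S → 6
  (γ[w; SUM(e)→b](R) ⋈[b=g] S) → 1
  γ[b; MAX(g)→h]((γ[w; SUM(e)→b](R) ⋈[b=g] S)) → 1

== RESULT ==
b | h
9 | 9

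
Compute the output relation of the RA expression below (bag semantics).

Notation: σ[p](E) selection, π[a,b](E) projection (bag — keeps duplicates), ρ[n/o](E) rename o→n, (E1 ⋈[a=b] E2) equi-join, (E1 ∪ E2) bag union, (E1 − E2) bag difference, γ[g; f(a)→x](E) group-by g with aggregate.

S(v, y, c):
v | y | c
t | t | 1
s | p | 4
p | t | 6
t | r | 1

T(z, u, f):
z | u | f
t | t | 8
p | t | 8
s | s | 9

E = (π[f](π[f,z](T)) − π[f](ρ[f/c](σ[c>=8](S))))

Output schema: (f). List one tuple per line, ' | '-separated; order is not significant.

Subexpression sizes:
  T → 3
  π[f,z](T) → 3
  π[f](π[f,z](T)) → 3
  S → 4
  σ[c>=8](S) → 0
  ρ[f/c](σ[c>=8](S)) → 0
  π[f](ρ[f/c](σ[c>=8](S))) → 0
  (π[f](π[f,z](T)) − π[f](ρ[f/c](σ[c>=8](S)))) → 3

== RESULT ==
f
8
8
9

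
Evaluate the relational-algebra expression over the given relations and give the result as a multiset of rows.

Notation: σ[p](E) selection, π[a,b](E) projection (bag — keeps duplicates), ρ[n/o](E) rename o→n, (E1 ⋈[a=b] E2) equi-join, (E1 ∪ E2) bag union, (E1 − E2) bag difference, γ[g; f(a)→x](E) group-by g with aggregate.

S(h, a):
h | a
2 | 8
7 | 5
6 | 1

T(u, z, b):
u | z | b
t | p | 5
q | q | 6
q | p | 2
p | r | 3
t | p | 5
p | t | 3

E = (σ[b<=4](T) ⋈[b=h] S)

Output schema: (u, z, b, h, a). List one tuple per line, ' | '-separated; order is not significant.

Per-node cardinality:
  T → 6
  σ[b<=4](T) → 3
  S → 3
  (σ[b<=4](T) ⋈[b=h] S) → 1

== RESULT ==
u | z | b | h | a
q | p | 2 | 2 | 8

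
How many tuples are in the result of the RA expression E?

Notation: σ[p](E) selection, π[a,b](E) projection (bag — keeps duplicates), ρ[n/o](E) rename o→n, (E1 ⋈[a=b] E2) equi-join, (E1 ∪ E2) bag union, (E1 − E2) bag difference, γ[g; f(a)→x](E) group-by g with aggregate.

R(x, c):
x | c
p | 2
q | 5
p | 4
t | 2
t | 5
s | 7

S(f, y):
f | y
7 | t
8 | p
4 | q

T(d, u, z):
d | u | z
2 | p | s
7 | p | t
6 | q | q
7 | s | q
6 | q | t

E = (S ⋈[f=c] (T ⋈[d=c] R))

Subexpression sizes:
  S → 3
  T → 5
  R → 6
  (T ⋈[d=c] R) → 4
  (S ⋈[f=c] (T ⋈[d=c] R)) → 2

|E| = 2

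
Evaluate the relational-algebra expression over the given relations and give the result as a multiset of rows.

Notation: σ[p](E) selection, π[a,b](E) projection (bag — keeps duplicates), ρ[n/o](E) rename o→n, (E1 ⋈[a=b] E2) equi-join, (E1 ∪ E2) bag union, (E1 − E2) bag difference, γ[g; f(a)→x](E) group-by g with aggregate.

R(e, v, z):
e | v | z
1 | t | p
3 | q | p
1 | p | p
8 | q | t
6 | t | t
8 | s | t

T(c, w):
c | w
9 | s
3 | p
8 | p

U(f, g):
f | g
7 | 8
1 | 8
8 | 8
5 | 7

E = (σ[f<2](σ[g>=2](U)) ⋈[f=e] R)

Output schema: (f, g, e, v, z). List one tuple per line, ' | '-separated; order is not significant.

Subexpression sizes:
  U → 4
  σ[g>=2](U) → 4
  σ[f<2](σ[g>=2](U)) → 1
  R → 6
  (σ[f<2](σ[g>=2](U)) ⋈[f=e] R) → 2

== RESULT ==
f | g | e | v | z
1 | 8 | 1 | p | p
1 | 8 | 1 | t | p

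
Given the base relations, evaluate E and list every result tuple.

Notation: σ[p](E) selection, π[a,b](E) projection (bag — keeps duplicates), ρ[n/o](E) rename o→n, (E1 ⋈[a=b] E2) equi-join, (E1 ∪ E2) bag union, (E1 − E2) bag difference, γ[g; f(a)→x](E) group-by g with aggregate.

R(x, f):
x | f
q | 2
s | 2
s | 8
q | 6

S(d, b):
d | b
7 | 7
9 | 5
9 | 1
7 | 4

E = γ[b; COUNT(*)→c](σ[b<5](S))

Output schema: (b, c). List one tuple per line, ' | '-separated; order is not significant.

Row counts bottom-up:
  S → 4
  σ[b<5](S) → 2
  γ[b; COUNT(*)→c](σ[b<5](S)) → 2

== RESULT ==
b | c
1 | 1
4 | 1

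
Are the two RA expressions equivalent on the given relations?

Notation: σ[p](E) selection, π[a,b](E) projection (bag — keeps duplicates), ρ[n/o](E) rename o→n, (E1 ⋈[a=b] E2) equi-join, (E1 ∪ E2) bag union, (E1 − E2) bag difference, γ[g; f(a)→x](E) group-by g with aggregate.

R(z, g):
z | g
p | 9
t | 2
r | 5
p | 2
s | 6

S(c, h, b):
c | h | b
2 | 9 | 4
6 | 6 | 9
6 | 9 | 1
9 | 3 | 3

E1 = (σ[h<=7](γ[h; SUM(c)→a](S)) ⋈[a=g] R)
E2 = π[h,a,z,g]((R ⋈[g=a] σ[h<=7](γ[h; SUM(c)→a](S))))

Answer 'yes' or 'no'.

E1 subexpression sizes:
  S → 4
  γ[h; SUM(c)→a](S) → 3
  σ[h<=7](γ[h; SUM(c)→a](S)) → 2
  R → 5
  (σ[h<=7](γ[h; SUM(c)→a](S)) ⋈[a=g] R) → 2
E2 subexpression sizes:
  R → 5
  S → 4
  γ[h; SUM(c)→a](S) → 3
  σ[h<=7](γ[h; SUM(c)→a](S)) → 2
  (R ⋈[g=a] σ[h<=7](γ[h; SUM(c)→a](S))) → 2
  π[h,a,z,g]((R ⋈[g=a] σ[h<=7](γ[h; SUM(c)→a](S)))) → 2

E1 and E2 produce the same multiset:
h | a | z | g
3 | 9 | p | 9
6 | 6 | s | 6

yes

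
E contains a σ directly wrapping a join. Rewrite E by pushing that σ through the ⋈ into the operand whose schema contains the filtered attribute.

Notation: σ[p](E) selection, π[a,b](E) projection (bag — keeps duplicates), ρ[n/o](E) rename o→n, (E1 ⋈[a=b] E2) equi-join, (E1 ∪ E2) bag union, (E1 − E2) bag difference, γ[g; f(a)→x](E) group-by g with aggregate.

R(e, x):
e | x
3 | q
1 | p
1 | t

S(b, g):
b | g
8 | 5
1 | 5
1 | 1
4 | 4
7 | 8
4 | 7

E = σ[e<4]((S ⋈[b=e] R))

σ filters on e, owned by the right side.
E' = (S ⋈[b=e] σ[e<4](R))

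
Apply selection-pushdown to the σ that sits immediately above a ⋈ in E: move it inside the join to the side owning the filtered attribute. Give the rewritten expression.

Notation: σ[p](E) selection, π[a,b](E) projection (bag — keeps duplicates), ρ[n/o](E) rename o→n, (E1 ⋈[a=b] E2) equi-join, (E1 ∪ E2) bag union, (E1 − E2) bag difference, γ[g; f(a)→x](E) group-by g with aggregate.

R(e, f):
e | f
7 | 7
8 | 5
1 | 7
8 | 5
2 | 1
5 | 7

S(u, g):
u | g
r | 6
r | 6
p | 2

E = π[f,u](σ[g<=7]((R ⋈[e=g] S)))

σ filters on g, owned by the right side.
E' = π[f,u]((R ⋈[e=g] σ[g<=7](S)))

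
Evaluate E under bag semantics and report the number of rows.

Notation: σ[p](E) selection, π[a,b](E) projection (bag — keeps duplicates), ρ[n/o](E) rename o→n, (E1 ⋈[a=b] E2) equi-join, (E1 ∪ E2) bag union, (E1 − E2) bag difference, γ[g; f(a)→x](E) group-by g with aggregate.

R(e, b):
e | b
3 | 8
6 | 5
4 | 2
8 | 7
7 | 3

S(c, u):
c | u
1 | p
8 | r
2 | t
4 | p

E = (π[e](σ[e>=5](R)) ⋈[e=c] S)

Subexpression sizes:
  R → 5
  σ[e>=5](R) → 3
  π[e](σ[e>=5](R)) → 3
  S → 4
  (π[e](σ[e>=5](R)) ⋈[e=c] S) → 1

|E| = 1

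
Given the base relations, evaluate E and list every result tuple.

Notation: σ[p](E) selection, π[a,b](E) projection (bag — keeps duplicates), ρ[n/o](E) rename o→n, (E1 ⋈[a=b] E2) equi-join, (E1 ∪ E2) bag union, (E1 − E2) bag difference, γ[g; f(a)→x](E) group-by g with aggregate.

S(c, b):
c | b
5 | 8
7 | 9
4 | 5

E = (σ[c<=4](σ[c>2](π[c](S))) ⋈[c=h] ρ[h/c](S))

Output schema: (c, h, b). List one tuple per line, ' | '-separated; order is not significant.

Per-node cardinality:
  S → 3
  π[c](S) → 3
  σ[c>2](π[c](S)) → 3
  σ[c<=4](σ[c>2](π[c](S))) → 1
  S → 3
  ρ[h/c](S) → 3
  (σ[c<=4](σ[c>2](π[c](S))) ⋈[c=h] ρ[h/c](S)) → 1

== RESULT ==
c | h | b
4 | 4 | 5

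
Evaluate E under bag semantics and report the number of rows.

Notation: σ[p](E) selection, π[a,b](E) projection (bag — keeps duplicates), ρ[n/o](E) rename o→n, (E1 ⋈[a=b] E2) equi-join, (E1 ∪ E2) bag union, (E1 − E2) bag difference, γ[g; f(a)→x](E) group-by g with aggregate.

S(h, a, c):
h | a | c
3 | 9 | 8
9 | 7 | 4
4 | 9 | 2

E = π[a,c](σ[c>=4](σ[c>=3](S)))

Stepwise |·|:
  S → 3
  σ[c>=3](S) → 2
  σ[c>=4](σ[c>=3](S)) → 2
  π[a,c](σ[c>=4](σ[c>=3](S))) → 2

|E| = 2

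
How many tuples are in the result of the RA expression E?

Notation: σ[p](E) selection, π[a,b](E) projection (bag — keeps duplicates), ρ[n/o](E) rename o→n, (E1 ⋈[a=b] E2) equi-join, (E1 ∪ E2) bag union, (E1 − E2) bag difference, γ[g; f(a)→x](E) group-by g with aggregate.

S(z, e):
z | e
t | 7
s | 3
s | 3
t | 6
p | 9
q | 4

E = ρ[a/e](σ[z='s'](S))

Stepwise |·|:
  S → 6
  σ[z='s'](S) → 2
  ρ[a/e](σ[z='s'](S)) → 2

|E| = 2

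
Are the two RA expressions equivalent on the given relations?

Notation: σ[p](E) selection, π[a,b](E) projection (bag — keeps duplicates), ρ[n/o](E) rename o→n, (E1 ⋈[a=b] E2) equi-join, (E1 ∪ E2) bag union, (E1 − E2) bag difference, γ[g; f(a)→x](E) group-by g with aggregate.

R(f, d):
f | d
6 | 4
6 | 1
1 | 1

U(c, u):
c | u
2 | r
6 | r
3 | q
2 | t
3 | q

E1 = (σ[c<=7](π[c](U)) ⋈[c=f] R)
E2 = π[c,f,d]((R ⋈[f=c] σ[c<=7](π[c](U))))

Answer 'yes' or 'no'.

E1 subexpression sizes:
  U → 5
  π[c](U) → 5
  σ[c<=7](π[c](U)) → 5
  R → 3
  (σ[c<=7](π[c](U)) ⋈[c=f] R) → 2
E2 subexpression sizes:
  R → 3
  U → 5
  π[c](U) → 5
  σ[c<=7](π[c](U)) → 5
  (R ⋈[f=c] σ[c<=7](π[c](U))) → 2
  π[c,f,d]((R ⋈[f=c] σ[c<=7](π[c](U)))) → 2

E1 and E2 produce the same multiset:
c | f | d
6 | 6 | 1
6 | 6 | 4

yes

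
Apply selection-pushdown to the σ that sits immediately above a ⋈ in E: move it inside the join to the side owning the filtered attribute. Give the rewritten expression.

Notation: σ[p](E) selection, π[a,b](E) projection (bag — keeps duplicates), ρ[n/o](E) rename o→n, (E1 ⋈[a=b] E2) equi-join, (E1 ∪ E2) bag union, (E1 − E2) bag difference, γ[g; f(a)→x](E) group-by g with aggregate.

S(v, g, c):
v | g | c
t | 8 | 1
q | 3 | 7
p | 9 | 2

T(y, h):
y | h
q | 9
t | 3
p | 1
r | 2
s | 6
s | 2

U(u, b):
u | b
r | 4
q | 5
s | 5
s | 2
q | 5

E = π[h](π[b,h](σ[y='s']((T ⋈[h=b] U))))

σ filters on y, owned by the left side.
E' = π[h](π[b,h]((σ[y='s'](T) ⋈[h=b] U)))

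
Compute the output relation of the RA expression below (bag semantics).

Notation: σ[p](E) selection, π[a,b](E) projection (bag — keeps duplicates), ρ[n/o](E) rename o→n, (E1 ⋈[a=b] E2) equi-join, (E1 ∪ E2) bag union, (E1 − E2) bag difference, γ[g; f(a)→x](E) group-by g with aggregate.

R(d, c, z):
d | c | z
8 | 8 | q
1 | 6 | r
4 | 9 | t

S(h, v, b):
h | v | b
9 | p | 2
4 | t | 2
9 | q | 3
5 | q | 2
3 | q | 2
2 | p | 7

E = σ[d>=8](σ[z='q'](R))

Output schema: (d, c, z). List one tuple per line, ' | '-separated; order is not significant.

Row counts bottom-up:
  R → 3
  σ[z='q'](R) → 1
  σ[d>=8](σ[z='q'](R)) → 1

== RESULT ==
d | c | z
8 | 8 | q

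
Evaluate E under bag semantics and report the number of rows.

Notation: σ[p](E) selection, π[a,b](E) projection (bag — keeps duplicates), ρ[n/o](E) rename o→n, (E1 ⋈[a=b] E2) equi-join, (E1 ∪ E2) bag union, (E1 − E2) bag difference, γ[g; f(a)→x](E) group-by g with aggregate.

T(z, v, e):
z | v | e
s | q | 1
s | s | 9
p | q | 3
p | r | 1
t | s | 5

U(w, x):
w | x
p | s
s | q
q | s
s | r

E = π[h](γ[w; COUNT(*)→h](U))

Per-node cardinality:
  U → 4
  γ[w; COUNT(*)→h](U) → 3
  π[h](γ[w; COUNT(*)→h](U)) → 3

|E| = 3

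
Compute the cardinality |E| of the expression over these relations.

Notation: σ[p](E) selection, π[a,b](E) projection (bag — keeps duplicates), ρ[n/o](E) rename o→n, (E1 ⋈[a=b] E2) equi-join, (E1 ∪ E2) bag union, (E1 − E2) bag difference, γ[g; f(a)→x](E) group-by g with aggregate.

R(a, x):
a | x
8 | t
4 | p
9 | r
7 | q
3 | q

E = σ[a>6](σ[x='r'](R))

Subexpression sizes:
  R → 5
  σ[x='r'](R) → 1
  σ[a>6](σ[x='r'](R)) → 1

|E| = 1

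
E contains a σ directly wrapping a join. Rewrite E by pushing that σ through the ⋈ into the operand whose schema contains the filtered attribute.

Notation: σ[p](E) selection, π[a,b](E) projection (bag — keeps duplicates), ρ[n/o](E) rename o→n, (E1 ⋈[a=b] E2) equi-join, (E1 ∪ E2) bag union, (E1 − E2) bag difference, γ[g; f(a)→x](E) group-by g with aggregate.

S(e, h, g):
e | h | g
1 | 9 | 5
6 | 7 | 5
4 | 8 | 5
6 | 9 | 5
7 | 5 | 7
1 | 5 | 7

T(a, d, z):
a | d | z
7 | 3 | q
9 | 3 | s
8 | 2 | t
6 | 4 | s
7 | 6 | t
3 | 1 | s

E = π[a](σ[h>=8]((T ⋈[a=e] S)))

σ filters on h, owned by the right side.
E' = π[a]((T ⋈[a=e] σ[h>=8](S)))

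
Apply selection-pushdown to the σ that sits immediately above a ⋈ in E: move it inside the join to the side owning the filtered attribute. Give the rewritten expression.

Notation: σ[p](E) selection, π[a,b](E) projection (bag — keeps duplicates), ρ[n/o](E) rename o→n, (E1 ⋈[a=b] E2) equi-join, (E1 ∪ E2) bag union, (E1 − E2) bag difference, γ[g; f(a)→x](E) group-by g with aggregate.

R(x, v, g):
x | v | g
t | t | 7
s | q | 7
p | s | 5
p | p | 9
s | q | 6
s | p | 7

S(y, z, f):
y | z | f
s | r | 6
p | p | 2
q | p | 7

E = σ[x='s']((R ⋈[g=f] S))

σ filters on x, owned by the left side.
E' = (σ[x='s'](R) ⋈[g=f] S)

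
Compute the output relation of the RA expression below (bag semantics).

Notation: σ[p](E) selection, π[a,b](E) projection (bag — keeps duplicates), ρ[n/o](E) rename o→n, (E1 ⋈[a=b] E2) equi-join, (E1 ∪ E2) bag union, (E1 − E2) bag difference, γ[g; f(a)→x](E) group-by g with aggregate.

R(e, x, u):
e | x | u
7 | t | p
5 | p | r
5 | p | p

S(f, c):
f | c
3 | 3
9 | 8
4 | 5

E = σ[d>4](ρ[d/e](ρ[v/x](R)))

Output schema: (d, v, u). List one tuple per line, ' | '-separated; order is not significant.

Stepwise |·|:
  R → 3
  ρ[v/x](R) → 3
  ρ[d/e](ρ[v/x](R)) → 3
  σ[d>4](ρ[d/e](ρ[v/x](R))) → 3

== RESULT ==
d | v | u
5 | p | p
5 | p | r
7 | t | p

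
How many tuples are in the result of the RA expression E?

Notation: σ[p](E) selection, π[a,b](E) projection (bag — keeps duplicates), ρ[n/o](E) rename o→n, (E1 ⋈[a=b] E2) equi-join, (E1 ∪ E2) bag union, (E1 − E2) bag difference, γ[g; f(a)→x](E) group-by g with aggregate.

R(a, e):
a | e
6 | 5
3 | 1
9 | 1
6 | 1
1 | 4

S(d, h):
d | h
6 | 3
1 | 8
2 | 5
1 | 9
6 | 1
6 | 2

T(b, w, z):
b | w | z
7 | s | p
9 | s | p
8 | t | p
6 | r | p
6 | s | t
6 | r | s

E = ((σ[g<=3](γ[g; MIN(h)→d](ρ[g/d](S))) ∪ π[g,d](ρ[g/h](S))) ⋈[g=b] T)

Subexpression sizes:
  S → 6
  ρ[g/d](S) → 6
  γ[g; MIN(h)→d](ρ[g/d](S)) → 3
  σ[g<=3](γ[g; MIN(h)→d](ρ[g/d](S))) → 2
  S → 6
  ρ[g/h](S) → 6
  π[g,d](ρ[g/h](S)) → 6
  (σ[g<=3](γ[g; MIN(h)→d](ρ[g/d](S))) ∪ π[g,d](ρ[g/h](S))) → 8
  T → 6
  ((σ[g<=3](γ[g; MIN(h)→d](ρ[g/d](S))) ∪ π[g,d](ρ[g/h](S))) ⋈[g=b] T) → 2

|E| = 2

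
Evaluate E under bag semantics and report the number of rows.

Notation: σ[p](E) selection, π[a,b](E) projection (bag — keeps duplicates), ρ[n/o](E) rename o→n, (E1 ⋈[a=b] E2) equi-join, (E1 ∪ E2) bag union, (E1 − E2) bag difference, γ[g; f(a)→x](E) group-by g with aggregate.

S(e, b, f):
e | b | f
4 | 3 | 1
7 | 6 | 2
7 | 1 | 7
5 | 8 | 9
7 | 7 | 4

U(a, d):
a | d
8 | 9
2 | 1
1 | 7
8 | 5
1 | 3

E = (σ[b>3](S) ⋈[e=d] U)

Row counts bottom-up:
  S → 5
  σ[b>3](S) → 3
  U → 5
  (σ[b>3](S) ⋈[e=d] U) → 3

|E| = 3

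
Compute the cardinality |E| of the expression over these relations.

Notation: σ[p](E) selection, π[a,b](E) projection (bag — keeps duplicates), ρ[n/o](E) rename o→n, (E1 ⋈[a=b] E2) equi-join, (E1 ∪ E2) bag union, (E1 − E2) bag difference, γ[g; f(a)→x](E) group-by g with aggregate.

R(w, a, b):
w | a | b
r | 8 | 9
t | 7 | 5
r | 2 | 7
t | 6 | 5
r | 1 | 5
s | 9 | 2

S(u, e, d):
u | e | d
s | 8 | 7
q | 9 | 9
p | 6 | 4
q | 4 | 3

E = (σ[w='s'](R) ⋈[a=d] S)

Per-node cardinality:
  R → 6
  σ[w='s'](R) → 1
  S → 4
  (σ[w='s'](R) ⋈[a=d] S) → 1

|E| = 1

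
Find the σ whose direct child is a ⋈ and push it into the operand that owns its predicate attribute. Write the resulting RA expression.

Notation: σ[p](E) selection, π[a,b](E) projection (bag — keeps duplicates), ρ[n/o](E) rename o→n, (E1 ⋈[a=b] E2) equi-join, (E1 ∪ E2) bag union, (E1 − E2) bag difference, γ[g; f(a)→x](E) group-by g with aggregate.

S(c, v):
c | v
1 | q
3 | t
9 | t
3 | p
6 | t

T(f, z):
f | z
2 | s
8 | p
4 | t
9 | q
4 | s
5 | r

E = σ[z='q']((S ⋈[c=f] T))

σ filters on z, owned by the right side.
E' = (S ⋈[c=f] σ[z='q'](T))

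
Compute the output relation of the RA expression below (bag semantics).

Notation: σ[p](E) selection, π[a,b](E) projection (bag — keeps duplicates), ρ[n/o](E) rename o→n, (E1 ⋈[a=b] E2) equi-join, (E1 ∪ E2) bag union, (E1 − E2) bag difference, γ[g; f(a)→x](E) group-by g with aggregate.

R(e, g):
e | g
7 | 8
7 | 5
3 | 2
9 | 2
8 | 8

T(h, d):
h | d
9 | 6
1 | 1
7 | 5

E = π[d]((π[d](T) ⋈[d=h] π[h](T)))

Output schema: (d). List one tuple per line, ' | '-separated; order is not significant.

Row counts bottom-up:
  T → 3
  π[d](T) → 3
  T → 3
  π[h](T) → 3
  (π[d](T) ⋈[d=h] π[h](T)) → 1
  π[d]((π[d](T) ⋈[d=h] π[h](T))) → 1

== RESULT ==
d
1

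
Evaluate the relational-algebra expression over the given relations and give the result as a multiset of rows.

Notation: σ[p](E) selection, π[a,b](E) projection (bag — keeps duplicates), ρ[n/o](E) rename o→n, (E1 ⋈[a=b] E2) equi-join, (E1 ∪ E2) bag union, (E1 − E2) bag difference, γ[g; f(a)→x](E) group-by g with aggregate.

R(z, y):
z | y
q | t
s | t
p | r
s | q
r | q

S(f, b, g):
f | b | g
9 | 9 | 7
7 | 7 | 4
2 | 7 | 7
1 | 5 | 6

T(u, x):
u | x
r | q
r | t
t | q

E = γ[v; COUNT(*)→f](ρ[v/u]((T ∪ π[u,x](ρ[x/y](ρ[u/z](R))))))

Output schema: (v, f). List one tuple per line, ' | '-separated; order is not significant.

Stepwise |·|:
  T → 3
  R → 5
  ρ[u/z](R) → 5
  ρ[x/y](ρ[u/z](R)) → 5
  π[u,x](ρ[x/y](ρ[u/z](R))) → 5
  (T ∪ π[u,x](ρ[x/y](ρ[u/z](R)))) → 8
  ρ[v/u]((T ∪ π[u,x](ρ[x/y](ρ[u/z](R))))) → 8
  γ[v; COUNT(*)→f](ρ[v/u]((T ∪ π[u,x](ρ[x/y](ρ[u/z](R)))))) → 5

== RESULT ==
v | f
p | 1
q | 1
r | 3
s | 2
t | 1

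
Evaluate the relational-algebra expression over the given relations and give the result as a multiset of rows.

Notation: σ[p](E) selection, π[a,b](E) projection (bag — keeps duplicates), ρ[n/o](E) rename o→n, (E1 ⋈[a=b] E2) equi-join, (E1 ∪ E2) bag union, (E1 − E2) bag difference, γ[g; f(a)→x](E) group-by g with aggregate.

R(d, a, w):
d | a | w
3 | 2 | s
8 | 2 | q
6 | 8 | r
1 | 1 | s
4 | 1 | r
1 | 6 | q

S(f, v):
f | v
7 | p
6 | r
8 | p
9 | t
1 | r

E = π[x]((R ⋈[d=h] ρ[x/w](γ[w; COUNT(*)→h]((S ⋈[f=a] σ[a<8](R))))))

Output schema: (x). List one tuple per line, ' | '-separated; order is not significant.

Row counts bottom-up:
  R → 6
  S → 5
  R → 6
  σ[a<8](R) → 5
  (S ⋈[f=a] σ[a<8](R)) → 3
  γ[w; COUNT(*)→h]((S ⋈[f=a] σ[a<8](R))) → 3
  ρ[x/w](γ[w; COUNT(*)→h]((S ⋈[f=a] σ[a<8](R)))) → 3
  (R ⋈[d=h] ρ[x/w](γ[w; COUNT(*)→h]((S ⋈[f=a] σ[a<8](R))))) → 6
  π[x]((R ⋈[d=h] ρ[x/w](γ[w; COUNT(*)→h]((S ⋈[f=a] σ[a<8](R)))))) → 6

== RESULT ==
x
q
q
r
r
s
s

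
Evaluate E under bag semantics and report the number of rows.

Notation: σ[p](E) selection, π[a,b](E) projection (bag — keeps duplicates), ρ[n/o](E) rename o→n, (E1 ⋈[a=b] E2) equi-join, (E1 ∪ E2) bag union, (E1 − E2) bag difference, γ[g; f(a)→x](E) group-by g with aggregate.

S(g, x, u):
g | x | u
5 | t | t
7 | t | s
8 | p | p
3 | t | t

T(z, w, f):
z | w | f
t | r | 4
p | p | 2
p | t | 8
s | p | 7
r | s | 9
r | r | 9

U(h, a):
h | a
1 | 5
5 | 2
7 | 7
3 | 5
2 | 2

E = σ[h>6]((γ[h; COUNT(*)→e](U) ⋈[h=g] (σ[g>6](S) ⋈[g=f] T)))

Row counts bottom-up:
  U → 5
  γ[h; COUNT(*)→e](U) → 5
  S → 4
  σ[g>6](S) → 2
  T → 6
  (σ[g>6](S) ⋈[g=f] T) → 2
  (γ[h; COUNT(*)→e](U) ⋈[h=g] (σ[g>6](S) ⋈[g=f] T)) → 1
  σ[h>6]((γ[h; COUNT(*)→e](U) ⋈[h=g] (σ[g>6](S) ⋈[g=f] T))) → 1

|E| = 1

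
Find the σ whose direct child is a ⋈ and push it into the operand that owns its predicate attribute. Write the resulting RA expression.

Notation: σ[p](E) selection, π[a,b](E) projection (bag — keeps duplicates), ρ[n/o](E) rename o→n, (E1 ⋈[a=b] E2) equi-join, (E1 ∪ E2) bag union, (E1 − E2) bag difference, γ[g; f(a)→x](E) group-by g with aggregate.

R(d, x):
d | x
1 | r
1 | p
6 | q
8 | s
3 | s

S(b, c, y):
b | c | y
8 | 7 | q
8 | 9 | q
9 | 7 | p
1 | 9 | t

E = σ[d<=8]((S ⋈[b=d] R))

σ filters on d, owned by the right side.
E' = (S ⋈[b=d] σ[d<=8](R))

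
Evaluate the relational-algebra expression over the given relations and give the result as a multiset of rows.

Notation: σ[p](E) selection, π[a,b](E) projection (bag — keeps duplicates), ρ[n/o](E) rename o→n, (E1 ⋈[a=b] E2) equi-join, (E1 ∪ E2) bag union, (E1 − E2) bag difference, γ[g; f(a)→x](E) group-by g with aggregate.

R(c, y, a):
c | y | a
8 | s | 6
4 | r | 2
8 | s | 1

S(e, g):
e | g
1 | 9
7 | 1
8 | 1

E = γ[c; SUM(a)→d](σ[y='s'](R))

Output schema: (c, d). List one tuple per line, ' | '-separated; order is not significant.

Subexpression sizes:
  R → 3
  σ[y='s'](R) → 2
  γ[c; SUM(a)→d](σ[y='s'](R)) → 1

== RESULT ==
c | d
8 | 7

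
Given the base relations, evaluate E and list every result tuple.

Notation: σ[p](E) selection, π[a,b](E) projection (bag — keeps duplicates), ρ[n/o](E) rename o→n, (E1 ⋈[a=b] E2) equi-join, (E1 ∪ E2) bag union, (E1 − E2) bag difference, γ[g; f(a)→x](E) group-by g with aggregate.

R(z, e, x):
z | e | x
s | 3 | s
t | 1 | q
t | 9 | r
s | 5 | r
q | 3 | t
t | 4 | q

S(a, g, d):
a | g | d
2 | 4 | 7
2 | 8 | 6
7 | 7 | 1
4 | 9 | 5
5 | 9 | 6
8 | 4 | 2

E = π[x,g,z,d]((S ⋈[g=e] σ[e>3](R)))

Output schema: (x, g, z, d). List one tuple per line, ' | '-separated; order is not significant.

Stepwise |·|:
  S → 6
  R → 6
  σ[e>3](R) → 3
  (S ⋈[g=e] σ[e>3](R)) → 4
  π[x,g,z,d]((S ⋈[g=e] σ[e>3](R))) → 4

== RESULT ==
x | g | z | d
q | 4 | t | 2
q | 4 | t | 7
r | 9 | t | 5
r | 9 | t | 6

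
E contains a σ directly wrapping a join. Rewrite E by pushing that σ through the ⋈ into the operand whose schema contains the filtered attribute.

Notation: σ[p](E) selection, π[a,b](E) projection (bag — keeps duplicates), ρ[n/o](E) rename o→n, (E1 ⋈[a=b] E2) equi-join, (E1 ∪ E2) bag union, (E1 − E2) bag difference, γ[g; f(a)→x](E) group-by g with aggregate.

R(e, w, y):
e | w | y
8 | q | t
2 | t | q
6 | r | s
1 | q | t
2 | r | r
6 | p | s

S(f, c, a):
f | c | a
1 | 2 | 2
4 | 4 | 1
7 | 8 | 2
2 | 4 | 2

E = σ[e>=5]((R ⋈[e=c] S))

σ filters on e, owned by the left side.
E' = (σ[e>=5](R) ⋈[e=c] S)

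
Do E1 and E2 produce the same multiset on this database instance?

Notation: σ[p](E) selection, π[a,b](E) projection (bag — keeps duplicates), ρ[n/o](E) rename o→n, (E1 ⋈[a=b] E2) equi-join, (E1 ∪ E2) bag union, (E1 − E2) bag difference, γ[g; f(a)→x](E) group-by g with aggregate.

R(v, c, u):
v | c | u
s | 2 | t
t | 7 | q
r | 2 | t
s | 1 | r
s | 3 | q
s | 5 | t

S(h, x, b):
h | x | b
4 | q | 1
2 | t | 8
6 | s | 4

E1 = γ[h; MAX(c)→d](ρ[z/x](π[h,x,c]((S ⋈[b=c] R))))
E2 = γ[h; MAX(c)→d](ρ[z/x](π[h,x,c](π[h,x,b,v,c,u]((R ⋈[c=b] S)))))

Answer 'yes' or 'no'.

E1 row counts bottom-up:
  S → 3
  R → 6
  (S ⋈[b=c] R) → 1
  π[h,x,c]((S ⋈[b=c] R)) → 1
  ρ[z/x](π[h,x,c]((S ⋈[b=c] R))) → 1
  γ[h; MAX(c)→d](ρ[z/x](π[h,x,c]((S ⋈[b=c] R)))) → 1
E2 row counts bottom-up:
  R → 6
  S → 3
  (R ⋈[c=b] S) → 1
  π[h,x,b,v,c,u]((R ⋈[c=b] S)) → 1
  π[h,x,c](π[h,x,b,v,c,u]((R ⋈[c=b] S))) → 1
  ρ[z/x](π[h,x,c](π[h,x,b,v,c,u]((R ⋈[c=b] S)))) → 1
  γ[h; MAX(c)→d](ρ[z/x](π[h,x,c](π[h,x,b,v,c,u]((R ⋈[c=b] S))))) → 1

E1 and E2 produce the same multiset:
h | d
4 | 1

yes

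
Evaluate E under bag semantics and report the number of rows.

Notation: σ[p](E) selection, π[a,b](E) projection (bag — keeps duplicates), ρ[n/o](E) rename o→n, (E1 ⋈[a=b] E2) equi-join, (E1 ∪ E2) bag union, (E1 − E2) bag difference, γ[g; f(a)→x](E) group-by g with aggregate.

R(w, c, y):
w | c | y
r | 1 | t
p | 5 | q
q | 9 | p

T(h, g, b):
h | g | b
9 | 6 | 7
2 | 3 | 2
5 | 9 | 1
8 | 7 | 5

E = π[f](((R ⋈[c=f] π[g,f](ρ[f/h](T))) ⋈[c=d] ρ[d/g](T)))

Per-node cardinality:
  R → 3
  T → 4
  ρ[f/h](T) → 4
  π[g,f](ρ[f/h](T)) → 4
  (R ⋈[c=f] π[g,f](ρ[f/h](T))) → 2
  T → 4
  ρ[d/g](T) → 4
  ((R ⋈[c=f] π[g,f](ρ[f/h](T))) ⋈[c=d] ρ[d/g](T)) → 1
  π[f](((R ⋈[c=f] π[g,f](ρ[f/h](T))) ⋈[c=d] ρ[d/g](T))) → 1

|E| = 1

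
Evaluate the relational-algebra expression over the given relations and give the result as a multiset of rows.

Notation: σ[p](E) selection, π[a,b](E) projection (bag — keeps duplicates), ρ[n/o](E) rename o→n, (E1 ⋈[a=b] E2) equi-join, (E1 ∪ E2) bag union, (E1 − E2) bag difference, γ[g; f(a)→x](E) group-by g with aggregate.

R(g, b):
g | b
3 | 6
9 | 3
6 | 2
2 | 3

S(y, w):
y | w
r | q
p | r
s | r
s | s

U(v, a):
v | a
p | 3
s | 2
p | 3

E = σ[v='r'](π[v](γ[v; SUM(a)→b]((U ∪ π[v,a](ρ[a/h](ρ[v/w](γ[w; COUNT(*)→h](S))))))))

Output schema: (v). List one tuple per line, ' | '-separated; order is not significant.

Per-node cardinality:
  U → 3
  S → 4
  γ[w; COUNT(*)→h](S) → 3
  ρ[v/w](γ[w; COUNT(*)→h](S)) → 3
  ρ[a/h](ρ[v/w](γ[w; COUNT(*)→h](S))) → 3
  π[v,a](ρ[a/h](ρ[v/w](γ[w; COUNT(*)→h](S)))) → 3
  (U ∪ π[v,a](ρ[a/h](ρ[v/w](γ[w; COUNT(*)→h](S))))) → 6
  γ[v; SUM(a)→b]((U ∪ π[v,a](ρ[a/h](ρ[v/w](γ[w; COUNT(*)→h](S)))))) → 4
  π[v](γ[v; SUM(a)→b]((U ∪ π[v,a](ρ[a/h](ρ[v/w](γ[w; COUNT(*)→h](S))))))) → 4
  σ[v='r'](π[v](γ[v; SUM(a)→b]((U ∪ π[v,a](ρ[a/h](ρ[v/w](γ[w; COUNT(*)→h](S)))))))) → 1

== RESULT ==
v
r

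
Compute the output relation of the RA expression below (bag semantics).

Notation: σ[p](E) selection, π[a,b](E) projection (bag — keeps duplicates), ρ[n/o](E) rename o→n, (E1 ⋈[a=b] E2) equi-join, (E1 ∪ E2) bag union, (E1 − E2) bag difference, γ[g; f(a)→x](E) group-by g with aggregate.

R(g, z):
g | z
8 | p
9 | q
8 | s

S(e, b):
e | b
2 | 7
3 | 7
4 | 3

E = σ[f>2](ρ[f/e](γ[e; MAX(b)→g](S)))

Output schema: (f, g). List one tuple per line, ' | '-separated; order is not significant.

Row counts bottom-up:
  S → 3
  γ[e; MAX(b)→g](S) → 3
  ρ[f/e](γ[e; MAX(b)→g](S)) → 3
  σ[f>2](ρ[f/e](γ[e; MAX(b)→g](S))) → 2

== RESULT ==
f | g
3 | 7
4 | 3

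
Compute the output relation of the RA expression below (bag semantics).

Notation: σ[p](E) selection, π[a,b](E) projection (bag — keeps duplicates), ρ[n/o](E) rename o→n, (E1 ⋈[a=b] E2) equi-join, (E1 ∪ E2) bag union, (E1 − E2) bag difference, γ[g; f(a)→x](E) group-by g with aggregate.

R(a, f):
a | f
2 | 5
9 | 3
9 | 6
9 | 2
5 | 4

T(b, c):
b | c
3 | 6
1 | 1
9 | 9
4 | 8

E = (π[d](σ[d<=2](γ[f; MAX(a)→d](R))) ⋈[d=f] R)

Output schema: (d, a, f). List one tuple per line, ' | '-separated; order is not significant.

Stepwise |·|:
  R → 5
  γ[f; MAX(a)→d](R) → 5
  σ[d<=2](γ[f; MAX(a)→d](R)) → 1
  π[d](σ[d<=2](γ[f; MAX(a)→d](R))) → 1
  R → 5
  (π[d](σ[d<=2](γ[f; MAX(a)→d](R))) ⋈[d=f] R) → 1

== RESULT ==
d | a | f
2 | 9 | 2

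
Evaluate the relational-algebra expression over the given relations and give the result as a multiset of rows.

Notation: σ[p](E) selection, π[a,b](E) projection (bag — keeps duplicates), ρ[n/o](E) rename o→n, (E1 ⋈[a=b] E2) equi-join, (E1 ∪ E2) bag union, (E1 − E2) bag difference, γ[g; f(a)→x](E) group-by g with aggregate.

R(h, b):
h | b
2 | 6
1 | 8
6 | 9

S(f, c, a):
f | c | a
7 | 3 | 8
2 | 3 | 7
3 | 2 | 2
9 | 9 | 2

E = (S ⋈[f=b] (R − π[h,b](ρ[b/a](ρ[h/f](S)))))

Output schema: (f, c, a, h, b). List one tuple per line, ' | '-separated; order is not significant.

Stepwise |·|:
  S → 4
  R → 3
  S → 4
  ρ[h/f](S) → 4
  ρ[b/a](ρ[h/f](S)) → 4
  π[h,b](ρ[b/a](ρ[h/f](S))) → 4
  (R − π[h,b](ρ[b/a](ρ[h/f](S)))) → 3
  (S ⋈[f=b] (R − π[h,b](ρ[b/a](ρ[h/f](S))))) → 1

== RESULT ==
f | c | a | h | b
9 | 9 | 2 | 6 | 9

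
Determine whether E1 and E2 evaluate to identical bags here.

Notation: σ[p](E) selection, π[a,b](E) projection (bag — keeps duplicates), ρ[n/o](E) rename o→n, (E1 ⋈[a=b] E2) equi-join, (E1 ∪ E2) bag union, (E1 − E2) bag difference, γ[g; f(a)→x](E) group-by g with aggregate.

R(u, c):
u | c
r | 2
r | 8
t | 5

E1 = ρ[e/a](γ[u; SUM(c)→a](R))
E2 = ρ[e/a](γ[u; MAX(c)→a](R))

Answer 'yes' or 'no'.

E1 row counts bottom-up:
  R → 3
  γ[u; SUM(c)→a](R) → 2
  ρ[e/a](γ[u; SUM(c)→a](R)) → 2
E2 row counts bottom-up:
  R → 3
  γ[u; MAX(c)→a](R) → 2
  ρ[e/a](γ[u; MAX(c)→a](R)) → 2

E1 result:
u | e
r | 10
t | 5
E2 result:
u | e
r | 8
t | 5
Witness: ('r', 8) appears 0× in E1 but 1× in E2.

no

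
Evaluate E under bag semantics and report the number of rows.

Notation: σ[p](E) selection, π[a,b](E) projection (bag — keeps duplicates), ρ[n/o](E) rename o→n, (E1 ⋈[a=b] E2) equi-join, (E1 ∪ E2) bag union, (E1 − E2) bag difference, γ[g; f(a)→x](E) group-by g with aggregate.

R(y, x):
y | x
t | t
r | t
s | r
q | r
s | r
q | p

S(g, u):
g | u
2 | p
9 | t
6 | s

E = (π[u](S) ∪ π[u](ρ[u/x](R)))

Stepwise |·|:
  S → 3
  π[u](S) → 3
  R → 6
  ρ[u/x](R) → 6
  π[u](ρ[u/x](R)) → 6
  (π[u](S) ∪ π[u](ρ[u/x](R))) → 9

|E| = 9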